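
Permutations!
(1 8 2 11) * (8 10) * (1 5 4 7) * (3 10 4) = (1 4 7)(2 11 5 3 10 8) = [0, 4, 11, 10, 7, 3, 6, 1, 2, 9, 8, 5]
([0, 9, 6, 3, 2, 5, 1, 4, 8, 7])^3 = [0, 4, 9, 3, 1, 5, 7, 6, 8, 2]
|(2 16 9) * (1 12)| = 6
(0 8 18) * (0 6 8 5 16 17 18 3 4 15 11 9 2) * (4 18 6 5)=(0 4 15 11 9 2)(3 18 5 16 17 6 8)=[4, 1, 0, 18, 15, 16, 8, 7, 3, 2, 10, 9, 12, 13, 14, 11, 17, 6, 5]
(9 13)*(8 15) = (8 15)(9 13) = [0, 1, 2, 3, 4, 5, 6, 7, 15, 13, 10, 11, 12, 9, 14, 8]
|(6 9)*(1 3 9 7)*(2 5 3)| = 7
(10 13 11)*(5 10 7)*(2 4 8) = (2 4 8)(5 10 13 11 7) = [0, 1, 4, 3, 8, 10, 6, 5, 2, 9, 13, 7, 12, 11]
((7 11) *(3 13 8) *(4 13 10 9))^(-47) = (3 10 9 4 13 8)(7 11)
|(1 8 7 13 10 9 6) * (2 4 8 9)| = |(1 9 6)(2 4 8 7 13 10)| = 6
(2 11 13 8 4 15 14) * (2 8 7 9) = (2 11 13 7 9)(4 15 14 8) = [0, 1, 11, 3, 15, 5, 6, 9, 4, 2, 10, 13, 12, 7, 8, 14]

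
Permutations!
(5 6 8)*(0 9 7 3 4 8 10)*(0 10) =[9, 1, 2, 4, 8, 6, 0, 3, 5, 7, 10] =(10)(0 9 7 3 4 8 5 6)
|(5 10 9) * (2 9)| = |(2 9 5 10)| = 4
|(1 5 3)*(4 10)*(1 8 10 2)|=7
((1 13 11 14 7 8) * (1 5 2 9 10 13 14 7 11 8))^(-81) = ((1 14 11 7)(2 9 10 13 8 5))^(-81) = (1 7 11 14)(2 13)(5 10)(8 9)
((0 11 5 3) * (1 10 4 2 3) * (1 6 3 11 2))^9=(0 5)(2 6)(3 11)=((0 2 11 5 6 3)(1 10 4))^9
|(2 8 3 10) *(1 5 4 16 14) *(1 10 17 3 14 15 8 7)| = 10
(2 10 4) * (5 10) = [0, 1, 5, 3, 2, 10, 6, 7, 8, 9, 4] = (2 5 10 4)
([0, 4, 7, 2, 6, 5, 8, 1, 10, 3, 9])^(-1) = (1 7 2 3 9 10 8 6 4)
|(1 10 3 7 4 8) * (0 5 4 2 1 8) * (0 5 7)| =6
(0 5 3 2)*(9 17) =(0 5 3 2)(9 17) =[5, 1, 0, 2, 4, 3, 6, 7, 8, 17, 10, 11, 12, 13, 14, 15, 16, 9]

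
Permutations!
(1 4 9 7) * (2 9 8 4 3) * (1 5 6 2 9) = (1 3 9 7 5 6 2)(4 8) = [0, 3, 1, 9, 8, 6, 2, 5, 4, 7]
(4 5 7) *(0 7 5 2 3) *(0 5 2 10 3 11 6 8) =(0 7 4 10 3 5 2 11 6 8) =[7, 1, 11, 5, 10, 2, 8, 4, 0, 9, 3, 6]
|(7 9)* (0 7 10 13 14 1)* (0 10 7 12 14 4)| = 14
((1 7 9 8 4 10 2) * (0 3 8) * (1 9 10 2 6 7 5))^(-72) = (10)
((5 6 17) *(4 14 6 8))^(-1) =((4 14 6 17 5 8))^(-1) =(4 8 5 17 6 14)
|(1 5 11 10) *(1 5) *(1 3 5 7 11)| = |(1 3 5)(7 11 10)| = 3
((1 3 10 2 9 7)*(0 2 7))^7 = ((0 2 9)(1 3 10 7))^7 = (0 2 9)(1 7 10 3)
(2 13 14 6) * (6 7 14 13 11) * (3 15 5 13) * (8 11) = (2 8 11 6)(3 15 5 13)(7 14) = [0, 1, 8, 15, 4, 13, 2, 14, 11, 9, 10, 6, 12, 3, 7, 5]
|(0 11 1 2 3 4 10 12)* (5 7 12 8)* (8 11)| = |(0 8 5 7 12)(1 2 3 4 10 11)| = 30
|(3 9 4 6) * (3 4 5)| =|(3 9 5)(4 6)| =6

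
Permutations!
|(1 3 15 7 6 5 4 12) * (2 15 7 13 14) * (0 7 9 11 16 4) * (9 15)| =44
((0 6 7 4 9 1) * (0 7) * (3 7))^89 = (0 6)(1 9 4 7 3)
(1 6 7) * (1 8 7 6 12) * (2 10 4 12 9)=(1 9 2 10 4 12)(7 8)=[0, 9, 10, 3, 12, 5, 6, 8, 7, 2, 4, 11, 1]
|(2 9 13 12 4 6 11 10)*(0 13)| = 9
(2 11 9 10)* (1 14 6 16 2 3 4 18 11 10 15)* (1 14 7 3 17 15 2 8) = [0, 7, 10, 4, 18, 5, 16, 3, 1, 2, 17, 9, 12, 13, 6, 14, 8, 15, 11] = (1 7 3 4 18 11 9 2 10 17 15 14 6 16 8)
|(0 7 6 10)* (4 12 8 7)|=7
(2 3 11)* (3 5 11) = [0, 1, 5, 3, 4, 11, 6, 7, 8, 9, 10, 2] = (2 5 11)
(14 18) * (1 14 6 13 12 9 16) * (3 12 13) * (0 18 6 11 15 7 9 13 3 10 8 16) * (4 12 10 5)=(0 18 11 15 7 9)(1 14 6 5 4 12 13 3 10 8 16)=[18, 14, 2, 10, 12, 4, 5, 9, 16, 0, 8, 15, 13, 3, 6, 7, 1, 17, 11]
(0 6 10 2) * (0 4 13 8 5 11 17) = (0 6 10 2 4 13 8 5 11 17) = [6, 1, 4, 3, 13, 11, 10, 7, 5, 9, 2, 17, 12, 8, 14, 15, 16, 0]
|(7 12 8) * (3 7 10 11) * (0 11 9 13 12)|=|(0 11 3 7)(8 10 9 13 12)|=20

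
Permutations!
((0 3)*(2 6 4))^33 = ((0 3)(2 6 4))^33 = (6)(0 3)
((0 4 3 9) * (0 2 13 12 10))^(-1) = (0 10 12 13 2 9 3 4)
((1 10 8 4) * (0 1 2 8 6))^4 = (10)(2 8 4)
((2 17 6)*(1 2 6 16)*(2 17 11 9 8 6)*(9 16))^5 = ((1 17 9 8 6 2 11 16))^5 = (1 2 9 16 6 17 11 8)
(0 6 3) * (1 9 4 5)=(0 6 3)(1 9 4 5)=[6, 9, 2, 0, 5, 1, 3, 7, 8, 4]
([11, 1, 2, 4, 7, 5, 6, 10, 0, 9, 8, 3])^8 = [11, 1, 2, 4, 7, 5, 6, 10, 0, 9, 8, 3]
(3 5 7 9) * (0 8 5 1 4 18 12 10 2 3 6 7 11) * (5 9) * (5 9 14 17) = [8, 4, 3, 1, 18, 11, 7, 9, 14, 6, 2, 0, 10, 13, 17, 15, 16, 5, 12] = (0 8 14 17 5 11)(1 4 18 12 10 2 3)(6 7 9)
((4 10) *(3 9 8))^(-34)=(10)(3 8 9)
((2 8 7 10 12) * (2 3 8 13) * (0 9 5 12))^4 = ((0 9 5 12 3 8 7 10)(2 13))^4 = (13)(0 3)(5 7)(8 9)(10 12)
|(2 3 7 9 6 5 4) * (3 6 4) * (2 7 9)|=7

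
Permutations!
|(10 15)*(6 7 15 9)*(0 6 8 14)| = |(0 6 7 15 10 9 8 14)| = 8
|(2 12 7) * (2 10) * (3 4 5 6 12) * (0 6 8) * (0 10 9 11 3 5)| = 8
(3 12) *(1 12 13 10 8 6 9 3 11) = [0, 12, 2, 13, 4, 5, 9, 7, 6, 3, 8, 1, 11, 10] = (1 12 11)(3 13 10 8 6 9)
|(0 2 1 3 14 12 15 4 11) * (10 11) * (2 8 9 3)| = |(0 8 9 3 14 12 15 4 10 11)(1 2)| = 10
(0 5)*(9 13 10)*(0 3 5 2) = [2, 1, 0, 5, 4, 3, 6, 7, 8, 13, 9, 11, 12, 10] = (0 2)(3 5)(9 13 10)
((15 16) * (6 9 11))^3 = ((6 9 11)(15 16))^3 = (15 16)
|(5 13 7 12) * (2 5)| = |(2 5 13 7 12)| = 5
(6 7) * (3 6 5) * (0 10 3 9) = (0 10 3 6 7 5 9) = [10, 1, 2, 6, 4, 9, 7, 5, 8, 0, 3]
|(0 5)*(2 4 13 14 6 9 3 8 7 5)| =11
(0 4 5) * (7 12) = [4, 1, 2, 3, 5, 0, 6, 12, 8, 9, 10, 11, 7] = (0 4 5)(7 12)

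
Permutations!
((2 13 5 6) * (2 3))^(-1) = ((2 13 5 6 3))^(-1) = (2 3 6 5 13)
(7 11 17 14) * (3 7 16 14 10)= (3 7 11 17 10)(14 16)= [0, 1, 2, 7, 4, 5, 6, 11, 8, 9, 3, 17, 12, 13, 16, 15, 14, 10]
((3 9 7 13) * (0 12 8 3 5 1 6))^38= ((0 12 8 3 9 7 13 5 1 6))^38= (0 1 13 9 8)(3 12 6 5 7)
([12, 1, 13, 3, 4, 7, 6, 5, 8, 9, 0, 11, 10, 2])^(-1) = (0 10 12)(2 13)(5 7)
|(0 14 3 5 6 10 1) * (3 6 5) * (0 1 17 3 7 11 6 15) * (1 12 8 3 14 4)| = 13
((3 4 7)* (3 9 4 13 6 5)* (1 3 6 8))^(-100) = ((1 3 13 8)(4 7 9)(5 6))^(-100) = (13)(4 9 7)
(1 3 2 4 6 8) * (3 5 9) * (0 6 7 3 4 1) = [6, 5, 1, 2, 7, 9, 8, 3, 0, 4] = (0 6 8)(1 5 9 4 7 3 2)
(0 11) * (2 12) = [11, 1, 12, 3, 4, 5, 6, 7, 8, 9, 10, 0, 2] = (0 11)(2 12)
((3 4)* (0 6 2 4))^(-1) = (0 3 4 2 6)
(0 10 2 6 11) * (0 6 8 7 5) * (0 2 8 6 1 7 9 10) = (1 7 5 2 6 11)(8 9 10) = [0, 7, 6, 3, 4, 2, 11, 5, 9, 10, 8, 1]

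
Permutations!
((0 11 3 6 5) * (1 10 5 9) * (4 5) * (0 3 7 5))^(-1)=((0 11 7 5 3 6 9 1 10 4))^(-1)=(0 4 10 1 9 6 3 5 7 11)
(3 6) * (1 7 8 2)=(1 7 8 2)(3 6)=[0, 7, 1, 6, 4, 5, 3, 8, 2]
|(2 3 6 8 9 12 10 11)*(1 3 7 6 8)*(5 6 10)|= |(1 3 8 9 12 5 6)(2 7 10 11)|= 28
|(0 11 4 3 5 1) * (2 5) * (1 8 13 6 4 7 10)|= |(0 11 7 10 1)(2 5 8 13 6 4 3)|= 35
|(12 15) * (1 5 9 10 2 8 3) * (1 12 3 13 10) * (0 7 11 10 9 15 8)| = 40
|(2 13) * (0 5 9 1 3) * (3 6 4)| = |(0 5 9 1 6 4 3)(2 13)| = 14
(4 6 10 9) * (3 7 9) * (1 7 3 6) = (1 7 9 4)(6 10) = [0, 7, 2, 3, 1, 5, 10, 9, 8, 4, 6]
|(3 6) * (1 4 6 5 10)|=6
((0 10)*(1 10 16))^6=(0 1)(10 16)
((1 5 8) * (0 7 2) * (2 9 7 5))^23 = ((0 5 8 1 2)(7 9))^23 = (0 1 5 2 8)(7 9)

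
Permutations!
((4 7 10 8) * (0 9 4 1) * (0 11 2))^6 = ((0 9 4 7 10 8 1 11 2))^6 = (0 1 7)(2 8 4)(9 11 10)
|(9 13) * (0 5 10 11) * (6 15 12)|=|(0 5 10 11)(6 15 12)(9 13)|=12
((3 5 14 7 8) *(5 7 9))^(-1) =((3 7 8)(5 14 9))^(-1) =(3 8 7)(5 9 14)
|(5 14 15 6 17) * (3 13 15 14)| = 6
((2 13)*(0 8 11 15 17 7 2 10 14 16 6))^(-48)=(17)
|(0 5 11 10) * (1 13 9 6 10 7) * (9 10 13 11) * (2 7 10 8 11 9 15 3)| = 13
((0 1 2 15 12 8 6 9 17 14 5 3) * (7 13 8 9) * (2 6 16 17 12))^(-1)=(0 3 5 14 17 16 8 13 7 6 1)(2 15)(9 12)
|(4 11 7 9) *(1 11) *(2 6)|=|(1 11 7 9 4)(2 6)|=10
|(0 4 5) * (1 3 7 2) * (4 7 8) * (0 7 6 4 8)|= 8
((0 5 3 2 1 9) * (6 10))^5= (0 9 1 2 3 5)(6 10)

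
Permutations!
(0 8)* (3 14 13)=(0 8)(3 14 13)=[8, 1, 2, 14, 4, 5, 6, 7, 0, 9, 10, 11, 12, 3, 13]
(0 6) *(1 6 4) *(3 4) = (0 3 4 1 6) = [3, 6, 2, 4, 1, 5, 0]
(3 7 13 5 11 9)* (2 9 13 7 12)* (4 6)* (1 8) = (1 8)(2 9 3 12)(4 6)(5 11 13) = [0, 8, 9, 12, 6, 11, 4, 7, 1, 3, 10, 13, 2, 5]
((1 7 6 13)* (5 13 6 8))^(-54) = (1 7 8 5 13)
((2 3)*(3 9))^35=(2 3 9)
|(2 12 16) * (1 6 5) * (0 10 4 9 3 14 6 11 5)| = 21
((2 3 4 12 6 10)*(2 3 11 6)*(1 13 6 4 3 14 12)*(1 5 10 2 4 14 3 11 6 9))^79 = (1 13 9)(2 6)(3 14 4 10 11 12 5)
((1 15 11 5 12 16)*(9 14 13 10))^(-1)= ((1 15 11 5 12 16)(9 14 13 10))^(-1)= (1 16 12 5 11 15)(9 10 13 14)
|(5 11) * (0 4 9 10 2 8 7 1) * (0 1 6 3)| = 18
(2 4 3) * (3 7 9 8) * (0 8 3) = (0 8)(2 4 7 9 3) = [8, 1, 4, 2, 7, 5, 6, 9, 0, 3]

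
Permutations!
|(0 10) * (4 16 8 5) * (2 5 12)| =6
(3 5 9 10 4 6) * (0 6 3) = [6, 1, 2, 5, 3, 9, 0, 7, 8, 10, 4] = (0 6)(3 5 9 10 4)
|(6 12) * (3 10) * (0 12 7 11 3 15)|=8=|(0 12 6 7 11 3 10 15)|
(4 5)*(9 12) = (4 5)(9 12) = [0, 1, 2, 3, 5, 4, 6, 7, 8, 12, 10, 11, 9]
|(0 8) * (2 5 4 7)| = |(0 8)(2 5 4 7)| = 4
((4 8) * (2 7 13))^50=(2 13 7)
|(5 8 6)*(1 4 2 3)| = |(1 4 2 3)(5 8 6)| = 12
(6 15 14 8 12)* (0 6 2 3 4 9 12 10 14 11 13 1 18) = (0 6 15 11 13 1 18)(2 3 4 9 12)(8 10 14) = [6, 18, 3, 4, 9, 5, 15, 7, 10, 12, 14, 13, 2, 1, 8, 11, 16, 17, 0]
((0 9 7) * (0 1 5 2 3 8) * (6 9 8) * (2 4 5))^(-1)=((0 8)(1 2 3 6 9 7)(4 5))^(-1)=(0 8)(1 7 9 6 3 2)(4 5)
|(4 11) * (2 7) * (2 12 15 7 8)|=6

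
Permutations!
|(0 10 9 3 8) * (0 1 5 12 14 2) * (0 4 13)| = 12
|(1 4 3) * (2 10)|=6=|(1 4 3)(2 10)|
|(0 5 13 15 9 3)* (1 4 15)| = |(0 5 13 1 4 15 9 3)| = 8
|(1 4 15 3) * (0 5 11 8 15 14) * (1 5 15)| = |(0 15 3 5 11 8 1 4 14)| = 9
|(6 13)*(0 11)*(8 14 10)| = 6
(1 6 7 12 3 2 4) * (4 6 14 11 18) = [0, 14, 6, 2, 1, 5, 7, 12, 8, 9, 10, 18, 3, 13, 11, 15, 16, 17, 4] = (1 14 11 18 4)(2 6 7 12 3)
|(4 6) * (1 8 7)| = |(1 8 7)(4 6)| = 6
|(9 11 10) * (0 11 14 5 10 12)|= 12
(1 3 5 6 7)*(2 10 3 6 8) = (1 6 7)(2 10 3 5 8) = [0, 6, 10, 5, 4, 8, 7, 1, 2, 9, 3]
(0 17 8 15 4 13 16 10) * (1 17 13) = (0 13 16 10)(1 17 8 15 4) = [13, 17, 2, 3, 1, 5, 6, 7, 15, 9, 0, 11, 12, 16, 14, 4, 10, 8]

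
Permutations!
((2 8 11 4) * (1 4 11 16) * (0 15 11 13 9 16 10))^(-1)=(0 10 8 2 4 1 16 9 13 11 15)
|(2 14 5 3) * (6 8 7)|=|(2 14 5 3)(6 8 7)|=12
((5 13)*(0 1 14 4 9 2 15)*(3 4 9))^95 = ((0 1 14 9 2 15)(3 4)(5 13))^95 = (0 15 2 9 14 1)(3 4)(5 13)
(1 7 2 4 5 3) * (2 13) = (1 7 13 2 4 5 3) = [0, 7, 4, 1, 5, 3, 6, 13, 8, 9, 10, 11, 12, 2]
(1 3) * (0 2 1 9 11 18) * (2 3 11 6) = [3, 11, 1, 9, 4, 5, 2, 7, 8, 6, 10, 18, 12, 13, 14, 15, 16, 17, 0] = (0 3 9 6 2 1 11 18)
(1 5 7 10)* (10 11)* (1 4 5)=(4 5 7 11 10)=[0, 1, 2, 3, 5, 7, 6, 11, 8, 9, 4, 10]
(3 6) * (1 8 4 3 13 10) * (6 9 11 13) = (1 8 4 3 9 11 13 10) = [0, 8, 2, 9, 3, 5, 6, 7, 4, 11, 1, 13, 12, 10]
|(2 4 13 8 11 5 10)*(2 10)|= 6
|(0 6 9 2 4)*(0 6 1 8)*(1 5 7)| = |(0 5 7 1 8)(2 4 6 9)| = 20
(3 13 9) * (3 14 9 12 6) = [0, 1, 2, 13, 4, 5, 3, 7, 8, 14, 10, 11, 6, 12, 9] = (3 13 12 6)(9 14)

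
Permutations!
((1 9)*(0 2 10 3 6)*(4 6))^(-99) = ((0 2 10 3 4 6)(1 9))^(-99) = (0 3)(1 9)(2 4)(6 10)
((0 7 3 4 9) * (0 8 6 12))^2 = (0 3 9 6)(4 8 12 7)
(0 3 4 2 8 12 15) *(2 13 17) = (0 3 4 13 17 2 8 12 15) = [3, 1, 8, 4, 13, 5, 6, 7, 12, 9, 10, 11, 15, 17, 14, 0, 16, 2]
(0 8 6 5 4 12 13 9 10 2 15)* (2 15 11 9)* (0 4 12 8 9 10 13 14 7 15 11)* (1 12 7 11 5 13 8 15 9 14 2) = [14, 12, 0, 3, 15, 7, 13, 9, 6, 8, 5, 10, 2, 1, 11, 4] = (0 14 11 10 5 7 9 8 6 13 1 12 2)(4 15)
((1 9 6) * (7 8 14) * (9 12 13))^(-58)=(1 13 6 12 9)(7 14 8)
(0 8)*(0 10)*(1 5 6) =(0 8 10)(1 5 6) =[8, 5, 2, 3, 4, 6, 1, 7, 10, 9, 0]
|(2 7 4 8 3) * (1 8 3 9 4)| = |(1 8 9 4 3 2 7)| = 7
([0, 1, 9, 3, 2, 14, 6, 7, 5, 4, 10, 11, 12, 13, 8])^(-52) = (2 4 9)(5 8 14)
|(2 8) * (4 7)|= |(2 8)(4 7)|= 2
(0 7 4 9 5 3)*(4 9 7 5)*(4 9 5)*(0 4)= (9)(3 4 7 5)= [0, 1, 2, 4, 7, 3, 6, 5, 8, 9]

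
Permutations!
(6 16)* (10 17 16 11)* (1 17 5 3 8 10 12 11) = (1 17 16 6)(3 8 10 5)(11 12) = [0, 17, 2, 8, 4, 3, 1, 7, 10, 9, 5, 12, 11, 13, 14, 15, 6, 16]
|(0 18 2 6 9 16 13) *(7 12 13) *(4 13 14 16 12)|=|(0 18 2 6 9 12 14 16 7 4 13)|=11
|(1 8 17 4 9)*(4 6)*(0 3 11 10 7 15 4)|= 12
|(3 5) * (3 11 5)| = |(5 11)| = 2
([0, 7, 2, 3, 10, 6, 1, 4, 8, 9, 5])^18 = [0, 1, 2, 3, 4, 5, 6, 7, 8, 9, 10]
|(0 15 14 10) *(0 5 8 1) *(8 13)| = |(0 15 14 10 5 13 8 1)| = 8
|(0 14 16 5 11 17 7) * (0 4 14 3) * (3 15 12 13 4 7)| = 11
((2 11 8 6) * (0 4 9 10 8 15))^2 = (0 9 8 2 15 4 10 6 11)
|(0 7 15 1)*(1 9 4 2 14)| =8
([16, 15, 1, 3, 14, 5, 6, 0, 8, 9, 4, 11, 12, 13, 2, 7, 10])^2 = [10, 7, 15, 3, 2, 5, 6, 16, 8, 9, 14, 11, 12, 13, 1, 0, 4]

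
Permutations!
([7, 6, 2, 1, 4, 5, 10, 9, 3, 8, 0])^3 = [8, 0, 2, 10, 4, 5, 7, 3, 6, 1, 9]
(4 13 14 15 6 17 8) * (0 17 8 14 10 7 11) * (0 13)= (0 17 14 15 6 8 4)(7 11 13 10)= [17, 1, 2, 3, 0, 5, 8, 11, 4, 9, 7, 13, 12, 10, 15, 6, 16, 14]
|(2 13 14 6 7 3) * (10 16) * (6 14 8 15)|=14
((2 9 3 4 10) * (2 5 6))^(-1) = (2 6 5 10 4 3 9)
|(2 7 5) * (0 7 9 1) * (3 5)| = |(0 7 3 5 2 9 1)| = 7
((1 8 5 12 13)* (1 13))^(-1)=((13)(1 8 5 12))^(-1)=(13)(1 12 5 8)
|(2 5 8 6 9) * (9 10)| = |(2 5 8 6 10 9)| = 6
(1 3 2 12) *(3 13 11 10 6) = [0, 13, 12, 2, 4, 5, 3, 7, 8, 9, 6, 10, 1, 11] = (1 13 11 10 6 3 2 12)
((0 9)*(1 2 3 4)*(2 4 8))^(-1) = ((0 9)(1 4)(2 3 8))^(-1) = (0 9)(1 4)(2 8 3)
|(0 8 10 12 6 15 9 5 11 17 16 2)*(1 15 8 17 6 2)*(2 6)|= |(0 17 16 1 15 9 5 11 2)(6 8 10 12)|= 36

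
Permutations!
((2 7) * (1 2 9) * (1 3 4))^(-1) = ((1 2 7 9 3 4))^(-1) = (1 4 3 9 7 2)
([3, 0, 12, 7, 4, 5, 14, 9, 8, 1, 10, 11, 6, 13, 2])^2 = (0 7 1 3 9)(2 6)(12 14)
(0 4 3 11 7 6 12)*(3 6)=(0 4 6 12)(3 11 7)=[4, 1, 2, 11, 6, 5, 12, 3, 8, 9, 10, 7, 0]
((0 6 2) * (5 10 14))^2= (0 2 6)(5 14 10)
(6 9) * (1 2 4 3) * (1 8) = [0, 2, 4, 8, 3, 5, 9, 7, 1, 6] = (1 2 4 3 8)(6 9)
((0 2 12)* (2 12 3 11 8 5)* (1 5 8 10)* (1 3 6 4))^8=((0 12)(1 5 2 6 4)(3 11 10))^8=(12)(1 6 5 4 2)(3 10 11)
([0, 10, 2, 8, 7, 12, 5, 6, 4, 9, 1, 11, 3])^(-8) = (3 12 5 6 7 4 8)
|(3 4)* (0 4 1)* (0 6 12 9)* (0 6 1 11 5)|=15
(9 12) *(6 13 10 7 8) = (6 13 10 7 8)(9 12) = [0, 1, 2, 3, 4, 5, 13, 8, 6, 12, 7, 11, 9, 10]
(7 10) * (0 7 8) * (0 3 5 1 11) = (0 7 10 8 3 5 1 11) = [7, 11, 2, 5, 4, 1, 6, 10, 3, 9, 8, 0]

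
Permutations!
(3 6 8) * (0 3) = (0 3 6 8) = [3, 1, 2, 6, 4, 5, 8, 7, 0]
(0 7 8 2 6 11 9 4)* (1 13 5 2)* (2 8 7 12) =[12, 13, 6, 3, 0, 8, 11, 7, 1, 4, 10, 9, 2, 5] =(0 12 2 6 11 9 4)(1 13 5 8)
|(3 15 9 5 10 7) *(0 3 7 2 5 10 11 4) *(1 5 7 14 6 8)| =14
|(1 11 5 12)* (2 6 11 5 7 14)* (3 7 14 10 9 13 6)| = |(1 5 12)(2 3 7 10 9 13 6 11 14)| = 9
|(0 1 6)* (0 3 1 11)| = 6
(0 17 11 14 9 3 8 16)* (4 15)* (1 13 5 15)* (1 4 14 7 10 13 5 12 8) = (0 17 11 7 10 13 12 8 16)(1 5 15 14 9 3) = [17, 5, 2, 1, 4, 15, 6, 10, 16, 3, 13, 7, 8, 12, 9, 14, 0, 11]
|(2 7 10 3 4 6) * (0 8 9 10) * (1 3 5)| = 11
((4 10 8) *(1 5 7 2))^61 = (1 5 7 2)(4 10 8)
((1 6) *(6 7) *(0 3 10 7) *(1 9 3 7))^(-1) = (0 1 10 3 9 6 7) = ((0 7 6 9 3 10 1))^(-1)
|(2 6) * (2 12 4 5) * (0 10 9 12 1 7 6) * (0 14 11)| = |(0 10 9 12 4 5 2 14 11)(1 7 6)| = 9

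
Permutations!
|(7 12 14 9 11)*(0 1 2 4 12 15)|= |(0 1 2 4 12 14 9 11 7 15)|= 10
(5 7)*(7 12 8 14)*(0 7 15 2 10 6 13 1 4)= (0 7 5 12 8 14 15 2 10 6 13 1 4)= [7, 4, 10, 3, 0, 12, 13, 5, 14, 9, 6, 11, 8, 1, 15, 2]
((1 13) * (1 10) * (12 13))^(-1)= (1 10 13 12)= ((1 12 13 10))^(-1)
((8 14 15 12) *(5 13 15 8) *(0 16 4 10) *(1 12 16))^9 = ((0 1 12 5 13 15 16 4 10)(8 14))^9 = (16)(8 14)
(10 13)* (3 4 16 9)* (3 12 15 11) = (3 4 16 9 12 15 11)(10 13) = [0, 1, 2, 4, 16, 5, 6, 7, 8, 12, 13, 3, 15, 10, 14, 11, 9]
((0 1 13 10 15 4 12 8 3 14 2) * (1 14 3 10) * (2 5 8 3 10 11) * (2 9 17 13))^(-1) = ((0 14 5 8 11 9 17 13 1 2)(3 10 15 4 12))^(-1) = (0 2 1 13 17 9 11 8 5 14)(3 12 4 15 10)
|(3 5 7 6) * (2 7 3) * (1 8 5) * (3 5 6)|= |(1 8 6 2 7 3)|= 6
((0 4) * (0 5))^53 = (0 5 4)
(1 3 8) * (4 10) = (1 3 8)(4 10) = [0, 3, 2, 8, 10, 5, 6, 7, 1, 9, 4]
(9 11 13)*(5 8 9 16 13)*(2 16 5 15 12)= (2 16 13 5 8 9 11 15 12)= [0, 1, 16, 3, 4, 8, 6, 7, 9, 11, 10, 15, 2, 5, 14, 12, 13]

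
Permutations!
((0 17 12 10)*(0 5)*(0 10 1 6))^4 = ((0 17 12 1 6)(5 10))^4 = (0 6 1 12 17)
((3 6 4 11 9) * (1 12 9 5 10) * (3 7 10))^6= ((1 12 9 7 10)(3 6 4 11 5))^6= (1 12 9 7 10)(3 6 4 11 5)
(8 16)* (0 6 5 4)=[6, 1, 2, 3, 0, 4, 5, 7, 16, 9, 10, 11, 12, 13, 14, 15, 8]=(0 6 5 4)(8 16)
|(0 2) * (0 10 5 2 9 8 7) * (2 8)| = |(0 9 2 10 5 8 7)| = 7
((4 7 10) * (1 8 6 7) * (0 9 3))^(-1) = (0 3 9)(1 4 10 7 6 8)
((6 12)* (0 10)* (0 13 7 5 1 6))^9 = (0 10 13 7 5 1 6 12)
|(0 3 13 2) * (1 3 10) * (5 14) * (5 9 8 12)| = 30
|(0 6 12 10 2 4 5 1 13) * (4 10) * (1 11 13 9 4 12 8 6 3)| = |(0 3 1 9 4 5 11 13)(2 10)(6 8)| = 8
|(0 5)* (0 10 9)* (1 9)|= |(0 5 10 1 9)|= 5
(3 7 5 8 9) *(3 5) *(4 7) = [0, 1, 2, 4, 7, 8, 6, 3, 9, 5] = (3 4 7)(5 8 9)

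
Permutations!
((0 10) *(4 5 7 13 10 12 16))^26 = ((0 12 16 4 5 7 13 10))^26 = (0 16 5 13)(4 7 10 12)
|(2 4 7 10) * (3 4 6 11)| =|(2 6 11 3 4 7 10)| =7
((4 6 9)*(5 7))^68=((4 6 9)(5 7))^68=(4 9 6)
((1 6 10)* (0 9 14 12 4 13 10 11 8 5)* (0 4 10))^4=(0 10 8)(1 5 9)(4 14 6)(11 13 12)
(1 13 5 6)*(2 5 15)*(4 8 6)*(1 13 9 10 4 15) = [0, 9, 5, 3, 8, 15, 13, 7, 6, 10, 4, 11, 12, 1, 14, 2] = (1 9 10 4 8 6 13)(2 5 15)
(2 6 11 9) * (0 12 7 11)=(0 12 7 11 9 2 6)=[12, 1, 6, 3, 4, 5, 0, 11, 8, 2, 10, 9, 7]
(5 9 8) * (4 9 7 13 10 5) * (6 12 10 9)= (4 6 12 10 5 7 13 9 8)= [0, 1, 2, 3, 6, 7, 12, 13, 4, 8, 5, 11, 10, 9]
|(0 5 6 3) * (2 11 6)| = |(0 5 2 11 6 3)| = 6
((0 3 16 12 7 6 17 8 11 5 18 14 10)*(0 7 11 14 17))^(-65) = (18)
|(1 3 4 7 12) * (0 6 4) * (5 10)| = 14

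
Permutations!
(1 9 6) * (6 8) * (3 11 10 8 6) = (1 9 6)(3 11 10 8) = [0, 9, 2, 11, 4, 5, 1, 7, 3, 6, 8, 10]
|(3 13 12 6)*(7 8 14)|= 12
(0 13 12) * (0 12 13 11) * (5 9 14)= (0 11)(5 9 14)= [11, 1, 2, 3, 4, 9, 6, 7, 8, 14, 10, 0, 12, 13, 5]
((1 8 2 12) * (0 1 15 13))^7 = ((0 1 8 2 12 15 13))^7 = (15)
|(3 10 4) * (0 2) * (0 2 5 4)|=5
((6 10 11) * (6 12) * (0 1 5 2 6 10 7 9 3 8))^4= (0 6 8 2 3 5 9 1 7)(10 11 12)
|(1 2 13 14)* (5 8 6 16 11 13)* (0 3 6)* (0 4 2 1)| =28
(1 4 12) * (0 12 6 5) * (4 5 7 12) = (0 4 6 7 12 1 5) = [4, 5, 2, 3, 6, 0, 7, 12, 8, 9, 10, 11, 1]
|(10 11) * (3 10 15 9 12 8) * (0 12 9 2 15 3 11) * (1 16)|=|(0 12 8 11 3 10)(1 16)(2 15)|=6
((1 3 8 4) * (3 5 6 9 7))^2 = ((1 5 6 9 7 3 8 4))^2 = (1 6 7 8)(3 4 5 9)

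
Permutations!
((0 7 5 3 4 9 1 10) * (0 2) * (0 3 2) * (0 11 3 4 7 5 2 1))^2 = (0 1 11 7 4)(2 9 5 10 3)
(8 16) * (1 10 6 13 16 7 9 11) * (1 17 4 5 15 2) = [0, 10, 1, 3, 5, 15, 13, 9, 7, 11, 6, 17, 12, 16, 14, 2, 8, 4] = (1 10 6 13 16 8 7 9 11 17 4 5 15 2)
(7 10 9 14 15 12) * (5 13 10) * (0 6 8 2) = (0 6 8 2)(5 13 10 9 14 15 12 7) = [6, 1, 0, 3, 4, 13, 8, 5, 2, 14, 9, 11, 7, 10, 15, 12]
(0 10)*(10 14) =[14, 1, 2, 3, 4, 5, 6, 7, 8, 9, 0, 11, 12, 13, 10] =(0 14 10)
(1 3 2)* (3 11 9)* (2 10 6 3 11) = (1 2)(3 10 6)(9 11) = [0, 2, 1, 10, 4, 5, 3, 7, 8, 11, 6, 9]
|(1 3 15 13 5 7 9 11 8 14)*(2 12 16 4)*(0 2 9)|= 15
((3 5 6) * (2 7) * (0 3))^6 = (7)(0 5)(3 6)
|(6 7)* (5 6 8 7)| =2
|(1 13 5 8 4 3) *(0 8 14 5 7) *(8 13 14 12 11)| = 24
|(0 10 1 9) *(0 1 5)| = 6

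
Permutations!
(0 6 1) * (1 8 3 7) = (0 6 8 3 7 1) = [6, 0, 2, 7, 4, 5, 8, 1, 3]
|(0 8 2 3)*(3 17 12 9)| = 7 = |(0 8 2 17 12 9 3)|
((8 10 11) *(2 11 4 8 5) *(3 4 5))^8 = ((2 11 3 4 8 10 5))^8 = (2 11 3 4 8 10 5)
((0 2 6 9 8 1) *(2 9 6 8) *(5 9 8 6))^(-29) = ((0 8 1)(2 6 5 9))^(-29) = (0 8 1)(2 9 5 6)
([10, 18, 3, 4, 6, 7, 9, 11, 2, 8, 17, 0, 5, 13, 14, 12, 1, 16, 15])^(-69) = [5, 10, 6, 9, 8, 18, 2, 15, 4, 3, 7, 12, 1, 13, 14, 16, 0, 11, 17]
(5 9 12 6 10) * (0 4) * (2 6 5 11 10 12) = (0 4)(2 6 12 5 9)(10 11) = [4, 1, 6, 3, 0, 9, 12, 7, 8, 2, 11, 10, 5]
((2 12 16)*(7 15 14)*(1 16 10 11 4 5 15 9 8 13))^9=((1 16 2 12 10 11 4 5 15 14 7 9 8 13))^9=(1 14 10 13 15 12 8 5 2 9 4 16 7 11)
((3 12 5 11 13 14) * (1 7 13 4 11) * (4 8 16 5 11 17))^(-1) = (1 5 16 8 11 12 3 14 13 7)(4 17)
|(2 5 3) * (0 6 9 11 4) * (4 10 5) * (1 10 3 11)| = |(0 6 9 1 10 5 11 3 2 4)| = 10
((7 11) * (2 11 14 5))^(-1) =((2 11 7 14 5))^(-1) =(2 5 14 7 11)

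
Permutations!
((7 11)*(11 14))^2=((7 14 11))^2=(7 11 14)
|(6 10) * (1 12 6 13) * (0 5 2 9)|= 20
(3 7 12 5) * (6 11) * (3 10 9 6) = [0, 1, 2, 7, 4, 10, 11, 12, 8, 6, 9, 3, 5] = (3 7 12 5 10 9 6 11)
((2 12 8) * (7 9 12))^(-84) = (2 7 9 12 8)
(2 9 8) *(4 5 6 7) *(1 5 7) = [0, 5, 9, 3, 7, 6, 1, 4, 2, 8] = (1 5 6)(2 9 8)(4 7)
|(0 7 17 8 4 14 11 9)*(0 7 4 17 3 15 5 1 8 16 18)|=14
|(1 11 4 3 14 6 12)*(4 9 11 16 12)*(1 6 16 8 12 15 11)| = 11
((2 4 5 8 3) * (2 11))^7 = (2 4 5 8 3 11)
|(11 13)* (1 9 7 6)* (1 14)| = |(1 9 7 6 14)(11 13)| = 10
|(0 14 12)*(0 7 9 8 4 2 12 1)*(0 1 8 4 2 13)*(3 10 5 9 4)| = 8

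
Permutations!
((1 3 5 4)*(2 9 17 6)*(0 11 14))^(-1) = (0 14 11)(1 4 5 3)(2 6 17 9)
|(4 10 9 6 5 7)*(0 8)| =6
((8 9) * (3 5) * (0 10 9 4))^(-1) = ((0 10 9 8 4)(3 5))^(-1) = (0 4 8 9 10)(3 5)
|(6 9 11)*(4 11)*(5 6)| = 5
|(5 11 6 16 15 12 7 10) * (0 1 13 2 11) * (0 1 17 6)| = |(0 17 6 16 15 12 7 10 5 1 13 2 11)| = 13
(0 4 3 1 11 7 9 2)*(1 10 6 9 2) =[4, 11, 0, 10, 3, 5, 9, 2, 8, 1, 6, 7] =(0 4 3 10 6 9 1 11 7 2)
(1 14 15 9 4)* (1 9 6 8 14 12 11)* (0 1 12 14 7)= (0 1 14 15 6 8 7)(4 9)(11 12)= [1, 14, 2, 3, 9, 5, 8, 0, 7, 4, 10, 12, 11, 13, 15, 6]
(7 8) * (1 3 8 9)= (1 3 8 7 9)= [0, 3, 2, 8, 4, 5, 6, 9, 7, 1]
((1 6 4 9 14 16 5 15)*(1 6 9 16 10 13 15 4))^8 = ((1 9 14 10 13 15 6)(4 16 5))^8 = (1 9 14 10 13 15 6)(4 5 16)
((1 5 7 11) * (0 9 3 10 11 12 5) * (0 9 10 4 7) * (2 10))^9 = ((0 2 10 11 1 9 3 4 7 12 5))^9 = (0 12 4 9 11 2 5 7 3 1 10)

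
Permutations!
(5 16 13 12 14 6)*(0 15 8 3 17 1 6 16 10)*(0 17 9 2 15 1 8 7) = (0 1 6 5 10 17 8 3 9 2 15 7)(12 14 16 13) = [1, 6, 15, 9, 4, 10, 5, 0, 3, 2, 17, 11, 14, 12, 16, 7, 13, 8]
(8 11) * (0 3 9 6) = [3, 1, 2, 9, 4, 5, 0, 7, 11, 6, 10, 8] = (0 3 9 6)(8 11)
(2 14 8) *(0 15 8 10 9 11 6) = (0 15 8 2 14 10 9 11 6) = [15, 1, 14, 3, 4, 5, 0, 7, 2, 11, 9, 6, 12, 13, 10, 8]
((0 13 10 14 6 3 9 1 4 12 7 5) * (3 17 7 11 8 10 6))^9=(0 17)(5 6)(7 13)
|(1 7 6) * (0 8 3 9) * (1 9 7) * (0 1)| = 7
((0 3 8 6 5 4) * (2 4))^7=(8)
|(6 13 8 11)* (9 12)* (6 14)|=10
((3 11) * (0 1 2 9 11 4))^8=((0 1 2 9 11 3 4))^8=(0 1 2 9 11 3 4)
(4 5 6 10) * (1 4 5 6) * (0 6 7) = (0 6 10 5 1 4 7) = [6, 4, 2, 3, 7, 1, 10, 0, 8, 9, 5]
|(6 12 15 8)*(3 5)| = |(3 5)(6 12 15 8)| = 4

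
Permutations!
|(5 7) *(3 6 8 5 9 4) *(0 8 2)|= |(0 8 5 7 9 4 3 6 2)|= 9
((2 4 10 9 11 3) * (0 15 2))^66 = ((0 15 2 4 10 9 11 3))^66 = (0 2 10 11)(3 15 4 9)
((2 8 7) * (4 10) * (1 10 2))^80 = (1 4 8)(2 7 10)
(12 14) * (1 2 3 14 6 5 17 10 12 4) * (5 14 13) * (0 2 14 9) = [2, 14, 3, 13, 1, 17, 9, 7, 8, 0, 12, 11, 6, 5, 4, 15, 16, 10] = (0 2 3 13 5 17 10 12 6 9)(1 14 4)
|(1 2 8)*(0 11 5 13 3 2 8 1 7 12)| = |(0 11 5 13 3 2 1 8 7 12)| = 10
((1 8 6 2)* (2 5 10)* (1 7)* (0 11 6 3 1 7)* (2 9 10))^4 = (0 2 5 6 11)(1 8 3)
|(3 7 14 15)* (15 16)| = 5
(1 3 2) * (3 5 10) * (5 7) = (1 7 5 10 3 2) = [0, 7, 1, 2, 4, 10, 6, 5, 8, 9, 3]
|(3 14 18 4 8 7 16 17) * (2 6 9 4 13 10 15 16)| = 24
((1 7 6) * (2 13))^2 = (13)(1 6 7)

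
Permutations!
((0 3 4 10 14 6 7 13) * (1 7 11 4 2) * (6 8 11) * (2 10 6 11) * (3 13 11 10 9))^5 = (0 13)(1 10 7 14 11 8 4 2 6)(3 9)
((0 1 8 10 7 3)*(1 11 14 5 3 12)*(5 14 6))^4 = (14)(0 3 5 6 11)(1 12 7 10 8) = ((14)(0 11 6 5 3)(1 8 10 7 12))^4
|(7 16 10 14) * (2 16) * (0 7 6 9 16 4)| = 20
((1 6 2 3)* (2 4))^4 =(1 3 2 4 6)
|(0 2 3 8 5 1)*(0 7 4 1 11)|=|(0 2 3 8 5 11)(1 7 4)|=6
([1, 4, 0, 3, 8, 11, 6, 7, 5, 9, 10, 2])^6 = (0 2 11 5 8 4 1)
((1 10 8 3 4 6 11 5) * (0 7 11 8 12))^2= ((0 7 11 5 1 10 12)(3 4 6 8))^2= (0 11 1 12 7 5 10)(3 6)(4 8)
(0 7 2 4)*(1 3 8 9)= (0 7 2 4)(1 3 8 9)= [7, 3, 4, 8, 0, 5, 6, 2, 9, 1]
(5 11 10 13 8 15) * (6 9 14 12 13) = (5 11 10 6 9 14 12 13 8 15) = [0, 1, 2, 3, 4, 11, 9, 7, 15, 14, 6, 10, 13, 8, 12, 5]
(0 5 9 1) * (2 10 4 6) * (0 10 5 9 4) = (0 9 1 10)(2 5 4 6) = [9, 10, 5, 3, 6, 4, 2, 7, 8, 1, 0]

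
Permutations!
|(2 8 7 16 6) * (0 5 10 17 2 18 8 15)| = |(0 5 10 17 2 15)(6 18 8 7 16)| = 30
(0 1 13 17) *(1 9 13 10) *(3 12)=(0 9 13 17)(1 10)(3 12)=[9, 10, 2, 12, 4, 5, 6, 7, 8, 13, 1, 11, 3, 17, 14, 15, 16, 0]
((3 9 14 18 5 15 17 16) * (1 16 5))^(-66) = ((1 16 3 9 14 18)(5 15 17))^(-66) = (18)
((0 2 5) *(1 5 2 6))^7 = (0 5 1 6) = ((0 6 1 5))^7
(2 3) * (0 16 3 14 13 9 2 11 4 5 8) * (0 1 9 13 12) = [16, 9, 14, 11, 5, 8, 6, 7, 1, 2, 10, 4, 0, 13, 12, 15, 3] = (0 16 3 11 4 5 8 1 9 2 14 12)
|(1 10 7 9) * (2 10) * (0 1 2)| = 4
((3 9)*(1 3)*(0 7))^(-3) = ((0 7)(1 3 9))^(-3) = (9)(0 7)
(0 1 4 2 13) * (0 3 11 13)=(0 1 4 2)(3 11 13)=[1, 4, 0, 11, 2, 5, 6, 7, 8, 9, 10, 13, 12, 3]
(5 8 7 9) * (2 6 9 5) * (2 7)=(2 6 9 7 5 8)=[0, 1, 6, 3, 4, 8, 9, 5, 2, 7]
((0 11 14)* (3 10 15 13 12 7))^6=(15)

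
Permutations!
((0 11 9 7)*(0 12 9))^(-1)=(0 11)(7 9 12)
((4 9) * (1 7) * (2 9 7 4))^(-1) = (1 7 4)(2 9)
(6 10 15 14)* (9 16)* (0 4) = (0 4)(6 10 15 14)(9 16) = [4, 1, 2, 3, 0, 5, 10, 7, 8, 16, 15, 11, 12, 13, 6, 14, 9]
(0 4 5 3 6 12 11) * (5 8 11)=(0 4 8 11)(3 6 12 5)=[4, 1, 2, 6, 8, 3, 12, 7, 11, 9, 10, 0, 5]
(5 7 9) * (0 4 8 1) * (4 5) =(0 5 7 9 4 8 1) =[5, 0, 2, 3, 8, 7, 6, 9, 1, 4]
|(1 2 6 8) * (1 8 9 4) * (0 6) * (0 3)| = |(0 6 9 4 1 2 3)| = 7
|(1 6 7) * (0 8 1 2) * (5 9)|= 6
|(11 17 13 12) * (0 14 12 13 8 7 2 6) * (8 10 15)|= |(0 14 12 11 17 10 15 8 7 2 6)|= 11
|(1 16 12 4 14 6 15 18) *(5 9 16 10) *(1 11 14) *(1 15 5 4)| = 12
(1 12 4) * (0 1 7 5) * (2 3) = (0 1 12 4 7 5)(2 3) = [1, 12, 3, 2, 7, 0, 6, 5, 8, 9, 10, 11, 4]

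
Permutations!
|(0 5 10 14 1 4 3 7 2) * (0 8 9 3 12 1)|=|(0 5 10 14)(1 4 12)(2 8 9 3 7)|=60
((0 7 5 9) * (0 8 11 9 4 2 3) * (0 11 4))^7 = ((0 7 5)(2 3 11 9 8 4))^7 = (0 7 5)(2 3 11 9 8 4)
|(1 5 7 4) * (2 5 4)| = 6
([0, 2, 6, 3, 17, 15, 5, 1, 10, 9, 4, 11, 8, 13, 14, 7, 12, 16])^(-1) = [0, 7, 1, 3, 10, 6, 2, 15, 12, 9, 8, 11, 16, 13, 14, 5, 17, 4]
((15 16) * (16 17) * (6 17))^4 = (17) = ((6 17 16 15))^4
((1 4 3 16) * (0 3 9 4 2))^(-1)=(0 2 1 16 3)(4 9)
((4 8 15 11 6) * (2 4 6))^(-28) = (2 8 11 4 15)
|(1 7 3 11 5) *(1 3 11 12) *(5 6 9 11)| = 15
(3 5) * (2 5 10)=[0, 1, 5, 10, 4, 3, 6, 7, 8, 9, 2]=(2 5 3 10)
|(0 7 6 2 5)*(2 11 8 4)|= 8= |(0 7 6 11 8 4 2 5)|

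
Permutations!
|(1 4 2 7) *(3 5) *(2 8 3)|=|(1 4 8 3 5 2 7)|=7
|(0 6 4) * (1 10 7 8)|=12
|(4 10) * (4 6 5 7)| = 5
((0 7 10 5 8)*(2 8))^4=((0 7 10 5 2 8))^4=(0 2 10)(5 7 8)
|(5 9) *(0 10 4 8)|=|(0 10 4 8)(5 9)|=4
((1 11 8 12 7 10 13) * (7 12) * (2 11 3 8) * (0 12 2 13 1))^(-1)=(0 13 11 2 12)(1 10 7 8 3)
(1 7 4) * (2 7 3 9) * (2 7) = (1 3 9 7 4) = [0, 3, 2, 9, 1, 5, 6, 4, 8, 7]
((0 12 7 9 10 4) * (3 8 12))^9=((0 3 8 12 7 9 10 4))^9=(0 3 8 12 7 9 10 4)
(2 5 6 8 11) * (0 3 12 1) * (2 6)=(0 3 12 1)(2 5)(6 8 11)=[3, 0, 5, 12, 4, 2, 8, 7, 11, 9, 10, 6, 1]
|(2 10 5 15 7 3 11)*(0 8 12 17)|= 28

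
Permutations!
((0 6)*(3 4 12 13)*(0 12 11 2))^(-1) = ((0 6 12 13 3 4 11 2))^(-1) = (0 2 11 4 3 13 12 6)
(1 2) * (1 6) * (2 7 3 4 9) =[0, 7, 6, 4, 9, 5, 1, 3, 8, 2] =(1 7 3 4 9 2 6)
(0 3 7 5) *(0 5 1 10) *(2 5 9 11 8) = [3, 10, 5, 7, 4, 9, 6, 1, 2, 11, 0, 8] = (0 3 7 1 10)(2 5 9 11 8)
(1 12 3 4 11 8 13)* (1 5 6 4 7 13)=(1 12 3 7 13 5 6 4 11 8)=[0, 12, 2, 7, 11, 6, 4, 13, 1, 9, 10, 8, 3, 5]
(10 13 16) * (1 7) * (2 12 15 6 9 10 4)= (1 7)(2 12 15 6 9 10 13 16 4)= [0, 7, 12, 3, 2, 5, 9, 1, 8, 10, 13, 11, 15, 16, 14, 6, 4]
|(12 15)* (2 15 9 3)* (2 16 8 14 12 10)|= 6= |(2 15 10)(3 16 8 14 12 9)|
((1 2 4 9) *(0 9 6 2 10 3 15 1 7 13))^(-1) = (0 13 7 9)(1 15 3 10)(2 6 4)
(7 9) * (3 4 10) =(3 4 10)(7 9) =[0, 1, 2, 4, 10, 5, 6, 9, 8, 7, 3]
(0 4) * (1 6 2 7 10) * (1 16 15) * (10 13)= (0 4)(1 6 2 7 13 10 16 15)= [4, 6, 7, 3, 0, 5, 2, 13, 8, 9, 16, 11, 12, 10, 14, 1, 15]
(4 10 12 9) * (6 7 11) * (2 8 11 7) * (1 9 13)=(1 9 4 10 12 13)(2 8 11 6)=[0, 9, 8, 3, 10, 5, 2, 7, 11, 4, 12, 6, 13, 1]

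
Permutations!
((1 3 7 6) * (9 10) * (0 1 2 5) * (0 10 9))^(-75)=(0 2 3 10 6 1 5 7)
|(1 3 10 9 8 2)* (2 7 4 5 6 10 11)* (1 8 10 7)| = 20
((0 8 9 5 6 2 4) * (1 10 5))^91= (0 8 9 1 10 5 6 2 4)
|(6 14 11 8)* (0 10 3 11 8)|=12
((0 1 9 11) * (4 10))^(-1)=(0 11 9 1)(4 10)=((0 1 9 11)(4 10))^(-1)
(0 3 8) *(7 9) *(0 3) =(3 8)(7 9) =[0, 1, 2, 8, 4, 5, 6, 9, 3, 7]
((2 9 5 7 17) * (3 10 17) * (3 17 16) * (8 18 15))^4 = ((2 9 5 7 17)(3 10 16)(8 18 15))^4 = (2 17 7 5 9)(3 10 16)(8 18 15)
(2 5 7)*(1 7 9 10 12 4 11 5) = [0, 7, 1, 3, 11, 9, 6, 2, 8, 10, 12, 5, 4] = (1 7 2)(4 11 5 9 10 12)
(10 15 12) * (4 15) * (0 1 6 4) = [1, 6, 2, 3, 15, 5, 4, 7, 8, 9, 0, 11, 10, 13, 14, 12] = (0 1 6 4 15 12 10)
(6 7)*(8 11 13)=(6 7)(8 11 13)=[0, 1, 2, 3, 4, 5, 7, 6, 11, 9, 10, 13, 12, 8]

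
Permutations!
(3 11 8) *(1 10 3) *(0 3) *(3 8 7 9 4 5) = (0 8 1 10)(3 11 7 9 4 5) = [8, 10, 2, 11, 5, 3, 6, 9, 1, 4, 0, 7]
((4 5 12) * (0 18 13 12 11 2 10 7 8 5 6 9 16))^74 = (0 13 4 9)(2 7 5)(6 16 18 12)(8 11 10)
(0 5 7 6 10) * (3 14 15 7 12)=(0 5 12 3 14 15 7 6 10)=[5, 1, 2, 14, 4, 12, 10, 6, 8, 9, 0, 11, 3, 13, 15, 7]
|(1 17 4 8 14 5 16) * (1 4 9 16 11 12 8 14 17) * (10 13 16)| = |(4 14 5 11 12 8 17 9 10 13 16)| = 11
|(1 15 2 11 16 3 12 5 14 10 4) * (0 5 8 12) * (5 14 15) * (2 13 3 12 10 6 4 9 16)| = |(0 14 6 4 1 5 15 13 3)(2 11)(8 10 9 16 12)| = 90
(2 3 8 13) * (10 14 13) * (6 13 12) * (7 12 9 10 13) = (2 3 8 13)(6 7 12)(9 10 14) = [0, 1, 3, 8, 4, 5, 7, 12, 13, 10, 14, 11, 6, 2, 9]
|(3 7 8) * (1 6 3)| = |(1 6 3 7 8)| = 5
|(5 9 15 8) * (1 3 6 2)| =4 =|(1 3 6 2)(5 9 15 8)|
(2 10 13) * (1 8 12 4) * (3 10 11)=(1 8 12 4)(2 11 3 10 13)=[0, 8, 11, 10, 1, 5, 6, 7, 12, 9, 13, 3, 4, 2]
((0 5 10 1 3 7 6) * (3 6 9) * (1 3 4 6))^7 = ((0 5 10 3 7 9 4 6))^7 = (0 6 4 9 7 3 10 5)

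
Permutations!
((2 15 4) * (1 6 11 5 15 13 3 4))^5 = (15)(2 13 3 4)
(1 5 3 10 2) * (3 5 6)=(1 6 3 10 2)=[0, 6, 1, 10, 4, 5, 3, 7, 8, 9, 2]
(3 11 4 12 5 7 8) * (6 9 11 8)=(3 8)(4 12 5 7 6 9 11)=[0, 1, 2, 8, 12, 7, 9, 6, 3, 11, 10, 4, 5]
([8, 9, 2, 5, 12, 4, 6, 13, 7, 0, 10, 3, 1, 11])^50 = [5, 11, 2, 0, 7, 8, 6, 12, 4, 3, 10, 9, 13, 1]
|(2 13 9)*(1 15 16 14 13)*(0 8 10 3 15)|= |(0 8 10 3 15 16 14 13 9 2 1)|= 11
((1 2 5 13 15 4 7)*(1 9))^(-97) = (1 9 7 4 15 13 5 2)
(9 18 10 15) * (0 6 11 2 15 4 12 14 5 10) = [6, 1, 15, 3, 12, 10, 11, 7, 8, 18, 4, 2, 14, 13, 5, 9, 16, 17, 0] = (0 6 11 2 15 9 18)(4 12 14 5 10)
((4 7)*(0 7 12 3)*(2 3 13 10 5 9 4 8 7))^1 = (0 2 3)(4 12 13 10 5 9)(7 8)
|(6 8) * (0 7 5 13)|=4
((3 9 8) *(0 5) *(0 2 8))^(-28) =((0 5 2 8 3 9))^(-28) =(0 2 3)(5 8 9)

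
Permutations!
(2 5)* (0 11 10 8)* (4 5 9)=(0 11 10 8)(2 9 4 5)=[11, 1, 9, 3, 5, 2, 6, 7, 0, 4, 8, 10]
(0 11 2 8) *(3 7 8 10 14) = (0 11 2 10 14 3 7 8) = [11, 1, 10, 7, 4, 5, 6, 8, 0, 9, 14, 2, 12, 13, 3]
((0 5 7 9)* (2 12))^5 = ((0 5 7 9)(2 12))^5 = (0 5 7 9)(2 12)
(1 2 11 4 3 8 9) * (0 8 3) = [8, 2, 11, 3, 0, 5, 6, 7, 9, 1, 10, 4] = (0 8 9 1 2 11 4)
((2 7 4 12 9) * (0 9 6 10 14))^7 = ((0 9 2 7 4 12 6 10 14))^7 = (0 10 12 7 9 14 6 4 2)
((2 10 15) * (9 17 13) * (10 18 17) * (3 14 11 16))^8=((2 18 17 13 9 10 15)(3 14 11 16))^8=(2 18 17 13 9 10 15)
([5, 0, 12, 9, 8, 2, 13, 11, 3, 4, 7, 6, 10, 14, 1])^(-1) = (0 1 14 13 6 11 7 10 12 2 5)(3 8 4 9)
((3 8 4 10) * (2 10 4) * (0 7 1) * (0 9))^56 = ((0 7 1 9)(2 10 3 8))^56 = (10)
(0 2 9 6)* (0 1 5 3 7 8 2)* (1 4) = (1 5 3 7 8 2 9 6 4) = [0, 5, 9, 7, 1, 3, 4, 8, 2, 6]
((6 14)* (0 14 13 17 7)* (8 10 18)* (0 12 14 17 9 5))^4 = (0 14 5 12 9 7 13 17 6)(8 10 18)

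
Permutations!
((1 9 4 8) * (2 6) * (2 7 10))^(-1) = ((1 9 4 8)(2 6 7 10))^(-1) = (1 8 4 9)(2 10 7 6)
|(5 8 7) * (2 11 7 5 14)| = 4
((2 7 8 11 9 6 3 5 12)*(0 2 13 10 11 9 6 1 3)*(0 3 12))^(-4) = (0 11 1 2 6 12 7 3 13 8 5 10 9)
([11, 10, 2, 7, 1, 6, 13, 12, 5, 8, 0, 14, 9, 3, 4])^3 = (0 4)(1 11)(3 9 6 7 8 13 12 5)(10 14)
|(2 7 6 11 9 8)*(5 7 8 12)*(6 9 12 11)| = 10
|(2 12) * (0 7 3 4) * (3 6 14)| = 6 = |(0 7 6 14 3 4)(2 12)|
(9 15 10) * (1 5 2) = [0, 5, 1, 3, 4, 2, 6, 7, 8, 15, 9, 11, 12, 13, 14, 10] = (1 5 2)(9 15 10)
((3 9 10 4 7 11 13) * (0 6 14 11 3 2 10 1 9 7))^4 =((0 6 14 11 13 2 10 4)(1 9)(3 7))^4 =(0 13)(2 6)(4 11)(10 14)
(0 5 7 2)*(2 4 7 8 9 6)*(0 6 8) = (0 5)(2 6)(4 7)(8 9) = [5, 1, 6, 3, 7, 0, 2, 4, 9, 8]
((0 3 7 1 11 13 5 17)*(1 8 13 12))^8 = (0 3 7 8 13 5 17)(1 12 11)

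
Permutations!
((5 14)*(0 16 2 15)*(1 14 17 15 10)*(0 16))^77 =(1 16 5 10 15 14 2 17)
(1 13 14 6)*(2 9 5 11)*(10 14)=[0, 13, 9, 3, 4, 11, 1, 7, 8, 5, 14, 2, 12, 10, 6]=(1 13 10 14 6)(2 9 5 11)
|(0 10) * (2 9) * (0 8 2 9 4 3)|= |(0 10 8 2 4 3)|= 6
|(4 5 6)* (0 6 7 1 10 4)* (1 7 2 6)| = |(0 1 10 4 5 2 6)| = 7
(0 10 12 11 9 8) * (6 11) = (0 10 12 6 11 9 8) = [10, 1, 2, 3, 4, 5, 11, 7, 0, 8, 12, 9, 6]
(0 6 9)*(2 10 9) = [6, 1, 10, 3, 4, 5, 2, 7, 8, 0, 9] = (0 6 2 10 9)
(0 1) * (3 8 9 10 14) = (0 1)(3 8 9 10 14) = [1, 0, 2, 8, 4, 5, 6, 7, 9, 10, 14, 11, 12, 13, 3]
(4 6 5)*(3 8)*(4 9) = (3 8)(4 6 5 9) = [0, 1, 2, 8, 6, 9, 5, 7, 3, 4]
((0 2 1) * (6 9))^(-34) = ((0 2 1)(6 9))^(-34) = (9)(0 1 2)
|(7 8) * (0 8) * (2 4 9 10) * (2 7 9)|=10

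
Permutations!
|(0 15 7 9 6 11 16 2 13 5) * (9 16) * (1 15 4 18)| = |(0 4 18 1 15 7 16 2 13 5)(6 11 9)| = 30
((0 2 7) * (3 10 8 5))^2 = (0 7 2)(3 8)(5 10)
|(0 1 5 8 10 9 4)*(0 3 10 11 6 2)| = |(0 1 5 8 11 6 2)(3 10 9 4)| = 28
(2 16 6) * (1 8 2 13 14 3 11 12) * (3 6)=(1 8 2 16 3 11 12)(6 13 14)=[0, 8, 16, 11, 4, 5, 13, 7, 2, 9, 10, 12, 1, 14, 6, 15, 3]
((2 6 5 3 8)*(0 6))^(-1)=(0 2 8 3 5 6)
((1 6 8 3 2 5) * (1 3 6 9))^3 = ((1 9)(2 5 3)(6 8))^3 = (1 9)(6 8)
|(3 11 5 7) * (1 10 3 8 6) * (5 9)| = |(1 10 3 11 9 5 7 8 6)| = 9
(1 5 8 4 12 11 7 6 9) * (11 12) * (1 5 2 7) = (12)(1 2 7 6 9 5 8 4 11) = [0, 2, 7, 3, 11, 8, 9, 6, 4, 5, 10, 1, 12]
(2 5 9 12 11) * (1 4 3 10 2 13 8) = (1 4 3 10 2 5 9 12 11 13 8) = [0, 4, 5, 10, 3, 9, 6, 7, 1, 12, 2, 13, 11, 8]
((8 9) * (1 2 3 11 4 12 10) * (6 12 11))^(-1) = (1 10 12 6 3 2)(4 11)(8 9)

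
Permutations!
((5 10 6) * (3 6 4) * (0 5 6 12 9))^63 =((0 5 10 4 3 12 9))^63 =(12)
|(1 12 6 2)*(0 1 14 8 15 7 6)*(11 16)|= |(0 1 12)(2 14 8 15 7 6)(11 16)|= 6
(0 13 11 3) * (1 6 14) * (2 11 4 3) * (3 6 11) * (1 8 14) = [13, 11, 3, 0, 6, 5, 1, 7, 14, 9, 10, 2, 12, 4, 8] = (0 13 4 6 1 11 2 3)(8 14)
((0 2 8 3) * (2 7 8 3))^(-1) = (0 3 2 8 7)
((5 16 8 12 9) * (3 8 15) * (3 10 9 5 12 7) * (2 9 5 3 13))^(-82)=(2 12 8 13 9 3 7)(5 15)(10 16)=((2 9 12 3 8 7 13)(5 16 15 10))^(-82)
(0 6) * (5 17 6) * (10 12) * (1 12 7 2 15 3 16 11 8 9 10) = (0 5 17 6)(1 12)(2 15 3 16 11 8 9 10 7) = [5, 12, 15, 16, 4, 17, 0, 2, 9, 10, 7, 8, 1, 13, 14, 3, 11, 6]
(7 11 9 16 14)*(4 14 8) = (4 14 7 11 9 16 8) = [0, 1, 2, 3, 14, 5, 6, 11, 4, 16, 10, 9, 12, 13, 7, 15, 8]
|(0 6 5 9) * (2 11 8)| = 12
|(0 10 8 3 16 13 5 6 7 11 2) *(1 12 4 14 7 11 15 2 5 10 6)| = |(0 6 11 5 1 12 4 14 7 15 2)(3 16 13 10 8)| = 55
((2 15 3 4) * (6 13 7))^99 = ((2 15 3 4)(6 13 7))^99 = (2 4 3 15)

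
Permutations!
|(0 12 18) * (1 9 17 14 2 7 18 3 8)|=11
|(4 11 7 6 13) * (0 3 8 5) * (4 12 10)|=28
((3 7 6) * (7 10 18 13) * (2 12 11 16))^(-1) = (2 16 11 12)(3 6 7 13 18 10)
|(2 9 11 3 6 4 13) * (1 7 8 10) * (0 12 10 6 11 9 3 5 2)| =36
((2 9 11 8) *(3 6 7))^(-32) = (11)(3 6 7)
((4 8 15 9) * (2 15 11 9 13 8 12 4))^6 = ((2 15 13 8 11 9)(4 12))^6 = (15)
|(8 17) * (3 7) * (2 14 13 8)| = 10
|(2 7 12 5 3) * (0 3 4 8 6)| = 9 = |(0 3 2 7 12 5 4 8 6)|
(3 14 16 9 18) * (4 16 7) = [0, 1, 2, 14, 16, 5, 6, 4, 8, 18, 10, 11, 12, 13, 7, 15, 9, 17, 3] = (3 14 7 4 16 9 18)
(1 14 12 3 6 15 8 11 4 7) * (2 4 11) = [0, 14, 4, 6, 7, 5, 15, 1, 2, 9, 10, 11, 3, 13, 12, 8] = (1 14 12 3 6 15 8 2 4 7)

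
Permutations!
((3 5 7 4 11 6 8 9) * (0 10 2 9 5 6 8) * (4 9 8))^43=(0 3 7 8 10 6 9 5 2)(4 11)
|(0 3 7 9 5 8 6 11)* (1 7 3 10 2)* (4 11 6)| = 10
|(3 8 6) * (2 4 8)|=5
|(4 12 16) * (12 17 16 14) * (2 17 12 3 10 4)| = 15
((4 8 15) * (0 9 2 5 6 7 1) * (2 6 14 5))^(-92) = (0 7 9 1 6)(4 8 15)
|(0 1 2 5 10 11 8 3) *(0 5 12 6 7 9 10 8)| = 9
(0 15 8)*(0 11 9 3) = (0 15 8 11 9 3) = [15, 1, 2, 0, 4, 5, 6, 7, 11, 3, 10, 9, 12, 13, 14, 8]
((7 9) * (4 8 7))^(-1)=((4 8 7 9))^(-1)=(4 9 7 8)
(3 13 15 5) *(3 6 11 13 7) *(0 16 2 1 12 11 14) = (0 16 2 1 12 11 13 15 5 6 14)(3 7) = [16, 12, 1, 7, 4, 6, 14, 3, 8, 9, 10, 13, 11, 15, 0, 5, 2]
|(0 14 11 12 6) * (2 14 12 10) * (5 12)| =4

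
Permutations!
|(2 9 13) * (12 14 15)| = 3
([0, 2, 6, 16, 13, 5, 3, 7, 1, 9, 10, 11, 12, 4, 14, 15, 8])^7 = (1 2 6 3 16 8)(4 13)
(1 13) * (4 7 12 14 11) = (1 13)(4 7 12 14 11) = [0, 13, 2, 3, 7, 5, 6, 12, 8, 9, 10, 4, 14, 1, 11]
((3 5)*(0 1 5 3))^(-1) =(0 5 1)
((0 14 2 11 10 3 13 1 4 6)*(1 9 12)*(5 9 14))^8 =(0 5 9 12 1 4 6)(2 10 13)(3 14 11)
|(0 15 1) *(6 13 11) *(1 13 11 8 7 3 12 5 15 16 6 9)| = |(0 16 6 11 9 1)(3 12 5 15 13 8 7)| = 42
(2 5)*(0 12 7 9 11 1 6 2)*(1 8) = [12, 6, 5, 3, 4, 0, 2, 9, 1, 11, 10, 8, 7] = (0 12 7 9 11 8 1 6 2 5)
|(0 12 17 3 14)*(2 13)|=10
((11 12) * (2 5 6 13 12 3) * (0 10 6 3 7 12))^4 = (13)(2 5 3)(7 12 11)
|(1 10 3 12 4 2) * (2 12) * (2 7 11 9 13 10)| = 6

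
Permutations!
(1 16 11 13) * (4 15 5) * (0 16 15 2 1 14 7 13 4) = [16, 15, 1, 3, 2, 0, 6, 13, 8, 9, 10, 4, 12, 14, 7, 5, 11] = (0 16 11 4 2 1 15 5)(7 13 14)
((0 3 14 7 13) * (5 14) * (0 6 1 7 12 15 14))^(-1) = ((0 3 5)(1 7 13 6)(12 15 14))^(-1) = (0 5 3)(1 6 13 7)(12 14 15)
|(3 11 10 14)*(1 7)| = 4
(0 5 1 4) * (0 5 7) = [7, 4, 2, 3, 5, 1, 6, 0] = (0 7)(1 4 5)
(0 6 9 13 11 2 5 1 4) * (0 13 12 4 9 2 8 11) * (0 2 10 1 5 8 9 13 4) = (0 6 10 1 13 2 8 11 9 12) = [6, 13, 8, 3, 4, 5, 10, 7, 11, 12, 1, 9, 0, 2]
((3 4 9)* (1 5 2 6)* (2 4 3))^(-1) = ((1 5 4 9 2 6))^(-1) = (1 6 2 9 4 5)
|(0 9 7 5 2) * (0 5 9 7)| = 6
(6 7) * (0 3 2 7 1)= (0 3 2 7 6 1)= [3, 0, 7, 2, 4, 5, 1, 6]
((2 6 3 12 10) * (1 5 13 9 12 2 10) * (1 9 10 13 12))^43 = (1 9 12 5)(2 6 3)(10 13)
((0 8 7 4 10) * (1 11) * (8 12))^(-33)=(0 7)(1 11)(4 12)(8 10)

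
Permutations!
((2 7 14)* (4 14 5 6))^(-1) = (2 14 4 6 5 7)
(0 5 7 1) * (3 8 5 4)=(0 4 3 8 5 7 1)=[4, 0, 2, 8, 3, 7, 6, 1, 5]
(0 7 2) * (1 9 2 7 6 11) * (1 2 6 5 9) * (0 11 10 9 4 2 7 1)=(0 5 4 2 11 7 1)(6 10 9)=[5, 0, 11, 3, 2, 4, 10, 1, 8, 6, 9, 7]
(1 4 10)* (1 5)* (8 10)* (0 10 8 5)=[10, 4, 2, 3, 5, 1, 6, 7, 8, 9, 0]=(0 10)(1 4 5)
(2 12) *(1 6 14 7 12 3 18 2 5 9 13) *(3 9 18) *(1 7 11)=(1 6 14 11)(2 9 13 7 12 5 18)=[0, 6, 9, 3, 4, 18, 14, 12, 8, 13, 10, 1, 5, 7, 11, 15, 16, 17, 2]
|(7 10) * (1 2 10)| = 4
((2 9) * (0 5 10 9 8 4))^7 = (10)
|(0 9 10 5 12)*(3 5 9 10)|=6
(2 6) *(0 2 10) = [2, 1, 6, 3, 4, 5, 10, 7, 8, 9, 0] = (0 2 6 10)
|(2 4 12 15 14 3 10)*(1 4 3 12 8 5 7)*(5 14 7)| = 21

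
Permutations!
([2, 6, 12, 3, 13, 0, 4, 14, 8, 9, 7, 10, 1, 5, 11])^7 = [5, 12, 0, 3, 6, 13, 1, 10, 8, 9, 11, 14, 2, 4, 7]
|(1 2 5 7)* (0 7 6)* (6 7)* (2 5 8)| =|(0 6)(1 5 7)(2 8)| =6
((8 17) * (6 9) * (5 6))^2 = ((5 6 9)(8 17))^2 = (17)(5 9 6)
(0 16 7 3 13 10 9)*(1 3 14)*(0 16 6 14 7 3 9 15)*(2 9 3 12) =[6, 3, 9, 13, 4, 5, 14, 7, 8, 16, 15, 11, 2, 10, 1, 0, 12] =(0 6 14 1 3 13 10 15)(2 9 16 12)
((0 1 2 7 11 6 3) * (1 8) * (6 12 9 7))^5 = ((0 8 1 2 6 3)(7 11 12 9))^5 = (0 3 6 2 1 8)(7 11 12 9)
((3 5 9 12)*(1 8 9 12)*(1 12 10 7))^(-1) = (1 7 10 5 3 12 9 8)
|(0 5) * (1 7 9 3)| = |(0 5)(1 7 9 3)| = 4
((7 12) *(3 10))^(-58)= (12)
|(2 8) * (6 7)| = 2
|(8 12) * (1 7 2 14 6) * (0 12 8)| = 10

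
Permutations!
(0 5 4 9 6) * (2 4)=(0 5 2 4 9 6)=[5, 1, 4, 3, 9, 2, 0, 7, 8, 6]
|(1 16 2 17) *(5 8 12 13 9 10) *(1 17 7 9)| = |(17)(1 16 2 7 9 10 5 8 12 13)| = 10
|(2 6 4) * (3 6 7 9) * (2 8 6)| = 12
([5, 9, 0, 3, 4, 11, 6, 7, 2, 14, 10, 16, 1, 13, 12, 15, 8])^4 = [8, 1, 16, 3, 4, 2, 6, 7, 11, 9, 10, 0, 12, 13, 14, 15, 5]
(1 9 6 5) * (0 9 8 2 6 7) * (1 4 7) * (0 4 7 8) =(0 9 1)(2 6 5 7 4 8) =[9, 0, 6, 3, 8, 7, 5, 4, 2, 1]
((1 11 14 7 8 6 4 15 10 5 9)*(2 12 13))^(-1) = (1 9 5 10 15 4 6 8 7 14 11)(2 13 12)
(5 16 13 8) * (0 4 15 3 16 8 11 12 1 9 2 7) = (0 4 15 3 16 13 11 12 1 9 2 7)(5 8) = [4, 9, 7, 16, 15, 8, 6, 0, 5, 2, 10, 12, 1, 11, 14, 3, 13]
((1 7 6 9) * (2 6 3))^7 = ((1 7 3 2 6 9))^7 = (1 7 3 2 6 9)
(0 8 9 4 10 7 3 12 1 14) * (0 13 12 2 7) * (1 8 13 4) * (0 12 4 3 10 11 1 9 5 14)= (0 13 4 11 1)(2 7 10 12 8 5 14 3)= [13, 0, 7, 2, 11, 14, 6, 10, 5, 9, 12, 1, 8, 4, 3]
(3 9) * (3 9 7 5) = (9)(3 7 5) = [0, 1, 2, 7, 4, 3, 6, 5, 8, 9]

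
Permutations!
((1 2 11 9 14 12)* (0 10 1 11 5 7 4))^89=(0 7 2 10 4 5 1)(9 14 12 11)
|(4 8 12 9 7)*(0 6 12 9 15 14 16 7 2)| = |(0 6 12 15 14 16 7 4 8 9 2)| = 11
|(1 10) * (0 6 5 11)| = 4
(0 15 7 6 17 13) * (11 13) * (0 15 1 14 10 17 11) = (0 1 14 10 17)(6 11 13 15 7) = [1, 14, 2, 3, 4, 5, 11, 6, 8, 9, 17, 13, 12, 15, 10, 7, 16, 0]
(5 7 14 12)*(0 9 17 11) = [9, 1, 2, 3, 4, 7, 6, 14, 8, 17, 10, 0, 5, 13, 12, 15, 16, 11] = (0 9 17 11)(5 7 14 12)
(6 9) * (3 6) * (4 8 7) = [0, 1, 2, 6, 8, 5, 9, 4, 7, 3] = (3 6 9)(4 8 7)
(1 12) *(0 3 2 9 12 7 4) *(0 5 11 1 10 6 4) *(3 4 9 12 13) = (0 4 5 11 1 7)(2 12 10 6 9 13 3) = [4, 7, 12, 2, 5, 11, 9, 0, 8, 13, 6, 1, 10, 3]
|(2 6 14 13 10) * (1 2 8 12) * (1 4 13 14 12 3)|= 9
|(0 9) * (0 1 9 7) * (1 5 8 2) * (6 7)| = 15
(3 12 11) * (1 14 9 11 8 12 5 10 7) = (1 14 9 11 3 5 10 7)(8 12) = [0, 14, 2, 5, 4, 10, 6, 1, 12, 11, 7, 3, 8, 13, 9]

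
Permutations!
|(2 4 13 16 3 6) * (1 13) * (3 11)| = 8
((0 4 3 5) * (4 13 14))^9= (0 4)(3 13)(5 14)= ((0 13 14 4 3 5))^9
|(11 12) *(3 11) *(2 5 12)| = 5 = |(2 5 12 3 11)|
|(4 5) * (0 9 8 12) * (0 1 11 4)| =8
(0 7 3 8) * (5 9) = (0 7 3 8)(5 9) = [7, 1, 2, 8, 4, 9, 6, 3, 0, 5]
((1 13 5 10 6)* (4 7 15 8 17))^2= (1 5 6 13 10)(4 15 17 7 8)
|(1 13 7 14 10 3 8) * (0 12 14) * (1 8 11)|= 9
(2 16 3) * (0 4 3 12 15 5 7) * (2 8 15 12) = (0 4 3 8 15 5 7)(2 16) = [4, 1, 16, 8, 3, 7, 6, 0, 15, 9, 10, 11, 12, 13, 14, 5, 2]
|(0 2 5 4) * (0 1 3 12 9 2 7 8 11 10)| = |(0 7 8 11 10)(1 3 12 9 2 5 4)| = 35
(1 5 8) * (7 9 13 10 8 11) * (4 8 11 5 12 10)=(1 12 10 11 7 9 13 4 8)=[0, 12, 2, 3, 8, 5, 6, 9, 1, 13, 11, 7, 10, 4]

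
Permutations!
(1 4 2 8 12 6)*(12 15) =(1 4 2 8 15 12 6) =[0, 4, 8, 3, 2, 5, 1, 7, 15, 9, 10, 11, 6, 13, 14, 12]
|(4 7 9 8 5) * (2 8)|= 6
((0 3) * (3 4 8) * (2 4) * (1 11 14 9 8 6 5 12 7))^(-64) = (0 2 4 6 5 12 7 1 11 14 9 8 3)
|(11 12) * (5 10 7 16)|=4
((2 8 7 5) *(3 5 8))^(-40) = ((2 3 5)(7 8))^(-40) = (8)(2 5 3)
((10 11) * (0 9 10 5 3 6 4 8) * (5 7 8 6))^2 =((0 9 10 11 7 8)(3 5)(4 6))^2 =(0 10 7)(8 9 11)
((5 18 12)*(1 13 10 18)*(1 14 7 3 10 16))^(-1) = (1 16 13)(3 7 14 5 12 18 10)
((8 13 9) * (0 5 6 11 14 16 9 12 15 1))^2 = (0 6 14 9 13 15)(1 5 11 16 8 12)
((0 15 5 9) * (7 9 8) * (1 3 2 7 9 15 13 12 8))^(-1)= (0 9 8 12 13)(1 5 15 7 2 3)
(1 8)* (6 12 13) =[0, 8, 2, 3, 4, 5, 12, 7, 1, 9, 10, 11, 13, 6] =(1 8)(6 12 13)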